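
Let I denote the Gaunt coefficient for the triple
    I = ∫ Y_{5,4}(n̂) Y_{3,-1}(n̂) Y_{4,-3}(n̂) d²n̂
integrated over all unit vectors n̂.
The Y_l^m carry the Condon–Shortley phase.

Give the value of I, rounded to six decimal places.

0.042401

m-sum 0 ✓  L=12 even ✓  2≤4≤8 ✓
Π(2lᵢ+1) = 11×7×9 = 693
triangle coeff Δ(5,3,4) = 1/180180
Σ_t [1,3]: t=1:−1/576 t=2:+1/144 t=3:−1/576 = 1/288
(3j)²=20/1001 [(5 3 4; 0 0 0)], sign=+1
Σ_t [0,1]: t=0:+1/5760 t=1:−1/4320 = -1/17280
(3j)²=7/4290 [(5 3 4; 4 -1 -3)], sign=+1
⇒ 4πI² = 42/1859
I = (+1)√(42/1859/(4π)) = 0.04240138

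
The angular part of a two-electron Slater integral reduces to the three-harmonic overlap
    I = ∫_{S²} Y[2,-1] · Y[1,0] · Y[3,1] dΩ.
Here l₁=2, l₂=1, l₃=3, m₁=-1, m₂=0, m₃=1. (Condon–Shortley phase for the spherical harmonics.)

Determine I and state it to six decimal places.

-0.233597

Rules hold: Σm=0, L=6 even, 1≤3≤3.
N = 5·3·7 = 105
Δ = 0!·4!·2!/7! = 1/105
Racah Σ t=0..0: t=0:+1/4 = 1/4
⇒ 3j(2 1 3; 0 0 0)² = 3/35, sgn -1
Racah Σ t=0..0: t=0:+1/6 = 1/6
⇒ 3j(2 1 3; -1 0 1)² = 8/105, sgn +1
4πI² = N·(3j₀)²·(3jₘ)² = 24/35
I = -1·√(0.685714/4π) = -0.23359668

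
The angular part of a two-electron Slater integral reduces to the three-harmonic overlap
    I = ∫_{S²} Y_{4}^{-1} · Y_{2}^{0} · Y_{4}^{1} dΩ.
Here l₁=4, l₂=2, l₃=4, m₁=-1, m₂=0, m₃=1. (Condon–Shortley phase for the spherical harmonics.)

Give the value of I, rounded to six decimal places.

m-sum 0 ✓  L=10 even ✓  2≤4≤6 ✓
Π(2lᵢ+1) = 9×5×9 = 405
triangle coeff Δ(4,2,4) = 1/13860
Σ_t [0,2]: t=0:+1/192 t=1:−1/36 t=2:+1/192 = -5/288
(3j)²=20/693 [(4 2 4; 0 0 0)], sign=-1
Σ_t [0,2]: t=0:+1/480 t=1:−1/48 t=2:+1/144 = -17/1440
(3j)²=289/13860 [(4 2 4; -1 0 1)], sign=+1
⇒ 4πI² = 1445/5929
I = (-1)√(1445/5929/(4π)) = -0.13926381

-0.139264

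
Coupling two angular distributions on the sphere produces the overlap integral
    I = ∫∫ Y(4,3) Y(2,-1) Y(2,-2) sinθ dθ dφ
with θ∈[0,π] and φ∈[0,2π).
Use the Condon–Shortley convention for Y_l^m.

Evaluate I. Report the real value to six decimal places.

-0.238414

Rules hold: Σm=0, L=8 even, 2≤2≤6.
N = 9·5·5 = 225
Δ = 4!·4!·0!/9! = 1/630
Racah Σ t=2..2: t=2:+1/16 = 1/16
⇒ 3j(4 2 2; 0 0 0)² = 2/35, sgn +1
Racah Σ t=1..1: t=1:−1/144 = -1/144
⇒ 3j(4 2 2; 3 -1 -2)² = 1/18, sgn -1
4πI² = N·(3j₀)²·(3jₘ)² = 5/7
I = -1·√(0.714286/4π) = -0.23841361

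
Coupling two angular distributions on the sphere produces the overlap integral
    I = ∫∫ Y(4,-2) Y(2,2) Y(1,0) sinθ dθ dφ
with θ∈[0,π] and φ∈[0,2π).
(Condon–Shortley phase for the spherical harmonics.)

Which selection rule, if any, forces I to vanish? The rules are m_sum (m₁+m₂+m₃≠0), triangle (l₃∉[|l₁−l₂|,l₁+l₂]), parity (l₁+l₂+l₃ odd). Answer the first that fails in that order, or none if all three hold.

m₁+m₂+m₃ = -2 + 2 + 0 = 0  ✓
triangle: |4−2|=2 ≤ l₃=1 ≤ 4+2=6  ✗
parity: l₁+l₂+l₃ = 7 is odd

triangle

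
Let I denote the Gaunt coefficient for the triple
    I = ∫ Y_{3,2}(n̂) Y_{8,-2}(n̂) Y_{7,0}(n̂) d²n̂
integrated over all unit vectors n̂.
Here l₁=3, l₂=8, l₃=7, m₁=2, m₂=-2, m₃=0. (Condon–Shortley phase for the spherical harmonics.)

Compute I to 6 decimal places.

-0.091974

m-sum 0 ✓  L=18 even ✓  5≤7≤11 ✓
Π(2lᵢ+1) = 7×17×15 = 1785
triangle coeff Δ(3,8,7) = 1/5290740
Σ_t [1,3]: t=1:−1/7257600 t=2:+1/2073600 t=3:−1/7257600 = 1/4838400
(3j)²=252/20995 [(3 8 7; 0 0 0)], sign=-1
Σ_t [0,1]: t=0:+1/12441600 t=1:−1/7257600 = -1/17418240
(3j)²=125/25194 [(3 8 7; 2 -2 0)], sign=+1
⇒ 4πI² = 110250/1037153
I = (-1)√(110250/1037153/(4π)) = -0.09197355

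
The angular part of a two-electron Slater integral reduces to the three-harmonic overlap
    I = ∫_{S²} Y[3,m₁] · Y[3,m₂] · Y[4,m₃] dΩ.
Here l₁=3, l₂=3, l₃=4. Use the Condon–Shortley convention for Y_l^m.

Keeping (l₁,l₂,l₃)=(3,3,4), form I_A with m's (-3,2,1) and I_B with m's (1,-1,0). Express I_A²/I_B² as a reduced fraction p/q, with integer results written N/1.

l's match ⇒ only the (l;m) 3-j factors differ between A and B.
A: triangle coeff Δ(3,3,4) = 1/34650; Σ_t [2,2]: t=2:+1/288 = 1/288; (3j)²=5/231 [(3 3 4; -3 2 1)], sign=-1
B: triangle coeff Δ(3,3,4) = 1/34650; Σ_t [0,2]: t=0:+1/32 t=1:−1/36 t=2:+1/1152 = 5/1152; (3j)²=1/1386 [(3 3 4; 1 -1 0)], sign=+1
I_A²/I_B² = (5/231)/(1/1386) = 30/1

30/1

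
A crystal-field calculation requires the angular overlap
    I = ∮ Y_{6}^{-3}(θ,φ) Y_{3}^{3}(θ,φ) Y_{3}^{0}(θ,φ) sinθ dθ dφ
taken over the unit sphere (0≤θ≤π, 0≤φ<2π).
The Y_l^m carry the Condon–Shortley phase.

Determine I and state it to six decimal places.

m-sum 0 ✓  L=12 even ✓  3≤3≤9 ✓
Π(2lᵢ+1) = 13×7×7 = 637
triangle coeff Δ(6,3,3) = 1/12012
Σ_t [3,3]: t=3:−1/1296 = -1/1296
(3j)²=100/3003 [(6 3 3; 0 0 0)], sign=+1
Σ_t [6,6]: t=6:+1/25920 = 1/25920
(3j)²=1/143 [(6 3 3; -3 3 0)], sign=-1
⇒ 4πI² = 700/4719
I = (-1)√(700/4719/(4π)) = -0.10864734

-0.108647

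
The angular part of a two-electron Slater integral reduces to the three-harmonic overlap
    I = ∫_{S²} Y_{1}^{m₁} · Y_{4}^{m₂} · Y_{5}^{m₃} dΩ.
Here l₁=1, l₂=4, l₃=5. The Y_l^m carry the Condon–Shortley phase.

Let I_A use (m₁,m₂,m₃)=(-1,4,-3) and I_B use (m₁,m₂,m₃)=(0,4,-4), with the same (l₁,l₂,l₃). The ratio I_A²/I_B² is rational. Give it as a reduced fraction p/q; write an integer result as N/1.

1/9

Same 1,4,5: normalisation and zero-m 3j drop out of the ratio.
A: Δ: 0! 2! 8! / 11! → 1/495; sum: t=0:+1/80640 = 1/80640; 3j²(1 4 5; -1 4 -3) = Δ·Π!·Σ² = 1/495  (sign +1)
B: Δ: 0! 2! 8! / 11! → 1/495; sum: t=0:+1/40320 = 1/40320; 3j²(1 4 5; 0 4 -4) = Δ·Π!·Σ² = 1/55  (sign -1)
I_A²/I_B² = (1/495)/(1/55) = 1/9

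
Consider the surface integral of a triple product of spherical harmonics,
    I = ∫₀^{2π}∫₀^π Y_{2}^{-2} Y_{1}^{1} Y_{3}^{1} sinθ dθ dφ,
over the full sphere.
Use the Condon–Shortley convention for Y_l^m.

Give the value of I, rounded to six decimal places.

m-sum 0 ✓  L=6 even ✓  1≤3≤3 ✓
Π(2lᵢ+1) = 5×3×7 = 105
triangle coeff Δ(2,1,3) = 1/105
Σ_t [0,0]: t=0:+1/4 = 1/4
(3j)²=3/35 [(2 1 3; 0 0 0)], sign=-1
Σ_t [0,0]: t=0:+1/48 = 1/48
(3j)²=1/105 [(2 1 3; -2 1 1)], sign=+1
⇒ 4πI² = 3/35
I = (-1)√(3/35/(4π)) = -0.08258890

-0.082589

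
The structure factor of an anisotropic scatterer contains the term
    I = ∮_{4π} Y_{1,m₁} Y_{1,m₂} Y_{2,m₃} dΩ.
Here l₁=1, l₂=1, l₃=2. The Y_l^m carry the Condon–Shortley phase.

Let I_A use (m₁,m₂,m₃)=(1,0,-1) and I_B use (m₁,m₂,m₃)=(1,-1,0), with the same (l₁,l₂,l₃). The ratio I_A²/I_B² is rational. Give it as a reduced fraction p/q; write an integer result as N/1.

3/1

Shared (l₁,l₂,l₃)=(1,1,2): N and (l;000)² cancel in I_A²/I_B².
A: Δ = 0!·2!·2!/5! = 1/30; Racah Σ t=0..0: t=0:+1/2 = 1/2; ⇒ 3j(1 1 2; 1 0 -1)² = 1/10, sgn -1
B: Δ = 0!·2!·2!/5! = 1/30; Racah Σ t=0..0: t=0:+1/4 = 1/4; ⇒ 3j(1 1 2; 1 -1 0)² = 1/30, sgn +1
I_A²/I_B² = (1/10)/(1/30) = 3/1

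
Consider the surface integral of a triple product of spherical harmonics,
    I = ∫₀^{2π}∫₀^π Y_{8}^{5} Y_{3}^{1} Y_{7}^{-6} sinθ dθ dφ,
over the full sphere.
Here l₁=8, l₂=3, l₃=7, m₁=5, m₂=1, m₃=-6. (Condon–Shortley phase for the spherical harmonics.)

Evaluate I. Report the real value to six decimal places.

m-sum 0 ✓  L=18 even ✓  5≤7≤11 ✓
Π(2lᵢ+1) = 17×7×15 = 1785
triangle coeff Δ(8,3,7) = 1/5290740
Σ_t [1,3]: t=1:−1/7257600 t=2:+1/2073600 t=3:−1/7257600 = 1/4838400
(3j)²=252/20995 [(8 3 7; 0 0 0)], sign=-1
Σ_t [2,3]: t=2:+1/319334400 t=3:−1/2874009600 = 1/359251200
(3j)²=1664/101745 [(8 3 7; 5 1 -6)], sign=-1
⇒ 4πI² = 10752/30685
I = (+1)√(10752/30685/(4π)) = 0.16698468

0.166985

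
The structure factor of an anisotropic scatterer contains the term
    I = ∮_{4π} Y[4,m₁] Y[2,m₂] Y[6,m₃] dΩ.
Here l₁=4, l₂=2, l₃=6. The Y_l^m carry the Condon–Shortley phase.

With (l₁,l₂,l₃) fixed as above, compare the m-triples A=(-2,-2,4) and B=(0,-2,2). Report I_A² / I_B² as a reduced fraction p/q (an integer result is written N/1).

3/1

l's match ⇒ only the (l;m) 3-j factors differ between A and B.
A: triangle coeff Δ(4,2,6) = 1/6435; Σ_t [0,0]: t=0:+1/34560 = 1/34560; (3j)²=14/429 [(4 2 6; -2 -2 4)], sign=+1
B: triangle coeff Δ(4,2,6) = 1/6435; Σ_t [0,0]: t=0:+1/13824 = 1/13824; (3j)²=14/1287 [(4 2 6; 0 -2 2)], sign=+1
I_A²/I_B² = (14/429)/(14/1287) = 3/1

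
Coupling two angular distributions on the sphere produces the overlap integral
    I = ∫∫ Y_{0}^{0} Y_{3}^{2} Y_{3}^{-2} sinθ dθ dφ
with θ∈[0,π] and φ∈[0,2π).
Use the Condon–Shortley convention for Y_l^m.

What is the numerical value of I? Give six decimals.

Checks pass: Σm=0; 6 even; l₃=3∈[3,3].
(2·0+1)(2·3+1)(2·3+1) = 49
Δ: 0! 0! 6! / 7! → 1/7
sum: t=0:+1/36 = 1/36
3j²(0 3 3; 0 0 0) = Δ·Π!·Σ² = 1/7  (sign -1)
sum: t=0:+1/120 = 1/120
3j²(0 3 3; 0 2 -2) = Δ·Π!·Σ² = 1/7  (sign -1)
combine: 4πI² = 49·1/7·1/7 = 1/1
take √, sign +1: I = 0.28209479

0.282095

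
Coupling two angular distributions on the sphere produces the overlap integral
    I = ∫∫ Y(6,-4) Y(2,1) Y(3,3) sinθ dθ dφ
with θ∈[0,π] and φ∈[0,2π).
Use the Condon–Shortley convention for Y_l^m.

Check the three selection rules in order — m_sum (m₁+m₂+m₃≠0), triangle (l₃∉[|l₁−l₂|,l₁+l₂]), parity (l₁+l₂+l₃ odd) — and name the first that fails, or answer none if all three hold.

triangle

Σmᵢ = 0  ✓
l₃∈[|l₁−l₂|,l₁+l₂]=[4,8], have l₃=3  ✗
Σlᵢ = 11 ⇒ odd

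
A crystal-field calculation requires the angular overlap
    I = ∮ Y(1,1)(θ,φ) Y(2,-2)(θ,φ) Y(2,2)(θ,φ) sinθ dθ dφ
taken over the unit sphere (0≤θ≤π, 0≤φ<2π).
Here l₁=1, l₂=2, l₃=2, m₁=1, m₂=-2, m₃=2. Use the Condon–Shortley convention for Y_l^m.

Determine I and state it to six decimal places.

1 − 2 + 2 = 1 ≠ 0: azimuthal integral kills it; I = 0

0.000000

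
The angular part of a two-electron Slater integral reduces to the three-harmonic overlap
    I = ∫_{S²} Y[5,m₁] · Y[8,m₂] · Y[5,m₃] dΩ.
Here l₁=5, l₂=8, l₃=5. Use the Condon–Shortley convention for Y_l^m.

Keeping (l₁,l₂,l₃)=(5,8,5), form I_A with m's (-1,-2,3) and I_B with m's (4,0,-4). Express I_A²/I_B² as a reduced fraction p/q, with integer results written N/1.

l's match ⇒ only the (l;m) 3-j factors differ between A and B.
A: triangle coeff Δ(5,8,5) = 1/37413090; Σ_t [4,6]: t=4:+1/1658880 t=5:−1/3628800 t=6:+1/116121600 = 13/38707200; (3j)²=39/3553 [(5 8 5; -1 -2 3)], sign=+1
B: triangle coeff Δ(5,8,5) = 1/37413090; Σ_t [0,1]: t=0:+1/1625702400 t=1:−1/50803200 = -31/1625702400; (3j)²=961/461890 [(5 8 5; 4 0 -4)], sign=+1
I_A²/I_B² = (39/3553)/(961/461890) = 5070/961

5070/961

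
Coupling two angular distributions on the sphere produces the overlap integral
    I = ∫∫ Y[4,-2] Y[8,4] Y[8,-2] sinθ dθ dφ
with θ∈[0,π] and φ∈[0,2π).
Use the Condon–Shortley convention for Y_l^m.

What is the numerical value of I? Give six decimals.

Checks pass: Σm=0; 20 even; l₃=8∈[4,12].
(2·4+1)(2·8+1)(2·8+1) = 2601
Δ: 4! 4! 12! / 21! → 1/185175900
sum: t=0:+1/557383680 t=1:−1/21772800 t=2:+1/8294400 t=3:−1/21772800 t=4:+1/557383680 = 1/30965760
3j²(4 8 8; 0 0 0) = Δ·Π!·Σ² = 36/4199  (sign +1)
sum: t=2:+1/696729600 t=3:−1/78382080 t=4:+1/92897280 = -1/1791590400
3j²(4 8 8; -2 4 -2) = Δ·Π!·Σ² = 11/151164  (sign -1)
combine: 4πI² = 2601·36/4199·11/151164 = 99/61009
take √, sign -1: I = -0.01136359

-0.011364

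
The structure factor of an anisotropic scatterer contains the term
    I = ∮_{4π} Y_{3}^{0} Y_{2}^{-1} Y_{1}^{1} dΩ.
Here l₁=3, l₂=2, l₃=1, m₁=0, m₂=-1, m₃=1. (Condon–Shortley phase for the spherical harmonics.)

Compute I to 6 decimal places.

Checks pass: Σm=0; 6 even; l₃=1∈[1,5].
(2·3+1)(2·2+1)(2·1+1) = 105
Δ: 4! 2! 0! / 7! → 1/105
sum: t=2:+1/4 = 1/4
3j²(3 2 1; 0 0 0) = Δ·Π!·Σ² = 3/35  (sign -1)
sum: t=1:−1/12 = -1/12
3j²(3 2 1; 0 -1 1) = Δ·Π!·Σ² = 1/35  (sign -1)
combine: 4πI² = 105·3/35·1/35 = 9/35
take √, sign +1: I = 0.14304817

0.143048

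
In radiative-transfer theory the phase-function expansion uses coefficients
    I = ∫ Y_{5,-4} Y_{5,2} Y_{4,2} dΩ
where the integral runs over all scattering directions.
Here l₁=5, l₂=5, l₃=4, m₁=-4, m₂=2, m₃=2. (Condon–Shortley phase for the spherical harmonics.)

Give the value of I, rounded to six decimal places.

Rules hold: Σm=0, L=14 even, 0≤4≤10.
N = 11·11·9 = 1089
Δ = 6!·4!·4!/15! = 1/3153150
Racah Σ t=1..5: t=1:−1/69120 t=2:+1/1728 t=3:−1/576 t=4:+1/1728 t=5:−1/69120 = -7/11520
⇒ 3j(5 5 4; 0 0 0)² = 2/143, sgn -1
Racah Σ t=5..6: t=5:−1/11520 t=6:+1/25920 = -1/20736
⇒ 3j(5 5 4; -4 2 2)² = 5/429, sgn -1
4πI² = N·(3j₀)²·(3jₘ)² = 30/169
I = +1·√(0.177515/4π) = 0.11885360

0.118854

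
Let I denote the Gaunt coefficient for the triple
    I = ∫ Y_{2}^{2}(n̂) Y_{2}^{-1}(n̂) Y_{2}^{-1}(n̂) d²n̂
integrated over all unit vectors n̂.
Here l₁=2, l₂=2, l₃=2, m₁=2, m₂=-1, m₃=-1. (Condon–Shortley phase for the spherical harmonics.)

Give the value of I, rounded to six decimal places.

0.220728

Rules hold: Σm=0, L=6 even, 0≤2≤4.
N = 5·5·5 = 125
Δ = 2!·2!·2!/7! = 1/630
Racah Σ t=0..2: t=0:+1/8 t=1:−1/1 t=2:+1/8 = -3/4
⇒ 3j(2 2 2; 0 0 0)² = 2/35, sgn -1
Racah Σ t=0..0: t=0:+1/4 = 1/4
⇒ 3j(2 2 2; 2 -1 -1)² = 3/35, sgn -1
4πI² = N·(3j₀)²·(3jₘ)² = 30/49
I = +1·√(0.612245/4π) = 0.22072812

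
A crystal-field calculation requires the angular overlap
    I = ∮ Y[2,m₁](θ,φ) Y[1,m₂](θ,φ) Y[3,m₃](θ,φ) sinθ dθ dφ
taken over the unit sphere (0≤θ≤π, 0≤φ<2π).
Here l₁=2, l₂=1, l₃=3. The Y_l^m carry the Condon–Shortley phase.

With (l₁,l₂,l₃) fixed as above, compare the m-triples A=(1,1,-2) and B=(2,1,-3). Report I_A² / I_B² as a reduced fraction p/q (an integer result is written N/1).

2/3

Shared (l₁,l₂,l₃)=(2,1,3): N and (l;000)² cancel in I_A²/I_B².
A: Δ = 0!·4!·2!/7! = 1/105; Racah Σ t=0..0: t=0:+1/12 = 1/12; ⇒ 3j(2 1 3; 1 1 -2)² = 2/21, sgn -1
B: Δ = 0!·4!·2!/7! = 1/105; Racah Σ t=0..0: t=0:+1/48 = 1/48; ⇒ 3j(2 1 3; 2 1 -3)² = 1/7, sgn +1
I_A²/I_B² = (2/21)/(1/7) = 2/3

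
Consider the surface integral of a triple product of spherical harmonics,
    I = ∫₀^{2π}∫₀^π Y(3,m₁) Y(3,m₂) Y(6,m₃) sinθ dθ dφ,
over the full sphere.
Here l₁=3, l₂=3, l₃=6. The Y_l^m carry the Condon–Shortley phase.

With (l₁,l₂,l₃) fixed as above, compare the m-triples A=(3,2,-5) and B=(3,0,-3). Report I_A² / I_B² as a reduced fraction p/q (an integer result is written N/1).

11/2

Same 3,3,6: normalisation and zero-m 3j drop out of the ratio.
A: Δ: 0! 6! 6! / 13! → 1/12012; sum: t=0:+1/86400 = 1/86400; 3j²(3 3 6; 3 2 -5) = Δ·Π!·Σ² = 1/26  (sign -1)
B: Δ: 0! 6! 6! / 13! → 1/12012; sum: t=0:+1/25920 = 1/25920; 3j²(3 3 6; 3 0 -3) = Δ·Π!·Σ² = 1/143  (sign -1)
I_A²/I_B² = (1/26)/(1/143) = 11/2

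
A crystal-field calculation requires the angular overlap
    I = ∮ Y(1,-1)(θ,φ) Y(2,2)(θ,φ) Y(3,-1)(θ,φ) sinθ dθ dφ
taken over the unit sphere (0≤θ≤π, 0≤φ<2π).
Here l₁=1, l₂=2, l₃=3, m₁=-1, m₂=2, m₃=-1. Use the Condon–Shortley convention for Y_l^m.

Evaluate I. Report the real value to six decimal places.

Checks pass: Σm=0; 6 even; l₃=3∈[1,3].
(2·1+1)(2·2+1)(2·3+1) = 105
Δ: 0! 2! 4! / 7! → 1/105
sum: t=0:+1/4 = 1/4
3j²(1 2 3; 0 0 0) = Δ·Π!·Σ² = 3/35  (sign -1)
sum: t=0:+1/48 = 1/48
3j²(1 2 3; -1 2 -1) = Δ·Π!·Σ² = 1/105  (sign +1)
combine: 4πI² = 105·3/35·1/105 = 3/35
take √, sign -1: I = -0.08258890

-0.082589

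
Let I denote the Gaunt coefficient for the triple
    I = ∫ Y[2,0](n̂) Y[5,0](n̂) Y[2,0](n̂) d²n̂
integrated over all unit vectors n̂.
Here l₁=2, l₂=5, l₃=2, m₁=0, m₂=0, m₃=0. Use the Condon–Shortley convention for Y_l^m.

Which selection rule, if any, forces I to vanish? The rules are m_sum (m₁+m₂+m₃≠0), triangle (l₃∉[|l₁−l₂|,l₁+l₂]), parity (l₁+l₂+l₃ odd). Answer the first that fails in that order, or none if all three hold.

azimuthal sum: 0 + 0 + 0 = 0  ✓
3 ≤ 2 ≤ 7 (triangle on l)  ✗
L = 2 + 5 + 2 = 9 (odd)

triangle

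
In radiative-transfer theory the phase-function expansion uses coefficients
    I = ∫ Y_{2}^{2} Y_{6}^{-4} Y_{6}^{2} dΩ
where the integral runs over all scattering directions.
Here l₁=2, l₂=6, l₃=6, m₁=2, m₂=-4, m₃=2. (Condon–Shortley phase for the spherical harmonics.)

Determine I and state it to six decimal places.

-0.153870

Checks pass: Σm=0; 14 even; l₃=6∈[4,8].
(2·2+1)(2·6+1)(2·6+1) = 845
Δ: 2! 2! 10! / 15! → 1/90090
sum: t=0:+1/69120 t=1:−1/14400 t=2:+1/69120 = -7/172800
3j²(2 6 6; 0 0 0) = Δ·Π!·Σ² = 14/715  (sign -1)
sum: t=0:+1/322560 = 1/322560
3j²(2 6 6; 2 -4 2) = Δ·Π!·Σ² = 18/1001  (sign +1)
combine: 4πI² = 845·14/715·18/1001 = 36/121
take √, sign -1: I = -0.15386989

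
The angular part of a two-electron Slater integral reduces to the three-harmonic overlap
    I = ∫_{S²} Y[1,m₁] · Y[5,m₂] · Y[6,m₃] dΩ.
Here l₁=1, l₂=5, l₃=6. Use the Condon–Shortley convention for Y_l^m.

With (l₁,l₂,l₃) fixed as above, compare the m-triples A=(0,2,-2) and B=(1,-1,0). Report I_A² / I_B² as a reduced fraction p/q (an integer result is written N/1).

Same 1,5,6: normalisation and zero-m 3j drop out of the ratio.
A: Δ: 0! 2! 10! / 13! → 1/858; sum: t=0:+1/30240 = 1/30240; 3j²(1 5 6; 0 2 -2) = Δ·Π!·Σ² = 16/429  (sign +1)
B: Δ: 0! 2! 10! / 13! → 1/858; sum: t=0:+1/34560 = 1/34560; 3j²(1 5 6; 1 -1 0) = Δ·Π!·Σ² = 5/286  (sign +1)
I_A²/I_B² = (16/429)/(5/286) = 32/15

32/15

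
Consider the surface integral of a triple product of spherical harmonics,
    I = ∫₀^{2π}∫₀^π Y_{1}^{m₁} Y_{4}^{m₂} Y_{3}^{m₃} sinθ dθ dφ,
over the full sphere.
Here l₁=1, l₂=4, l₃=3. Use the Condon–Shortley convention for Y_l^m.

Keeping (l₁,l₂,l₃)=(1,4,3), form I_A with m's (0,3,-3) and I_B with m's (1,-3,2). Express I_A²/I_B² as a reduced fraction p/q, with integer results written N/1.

1/3

l's match ⇒ only the (l;m) 3-j factors differ between A and B.
A: triangle coeff Δ(1,4,3) = 1/252; Σ_t [1,1]: t=1:−1/720 = -1/720; (3j)²=1/36 [(1 4 3; 0 3 -3)], sign=-1
B: triangle coeff Δ(1,4,3) = 1/252; Σ_t [0,0]: t=0:+1/240 = 1/240; (3j)²=1/12 [(1 4 3; 1 -3 2)], sign=-1
I_A²/I_B² = (1/36)/(1/12) = 1/3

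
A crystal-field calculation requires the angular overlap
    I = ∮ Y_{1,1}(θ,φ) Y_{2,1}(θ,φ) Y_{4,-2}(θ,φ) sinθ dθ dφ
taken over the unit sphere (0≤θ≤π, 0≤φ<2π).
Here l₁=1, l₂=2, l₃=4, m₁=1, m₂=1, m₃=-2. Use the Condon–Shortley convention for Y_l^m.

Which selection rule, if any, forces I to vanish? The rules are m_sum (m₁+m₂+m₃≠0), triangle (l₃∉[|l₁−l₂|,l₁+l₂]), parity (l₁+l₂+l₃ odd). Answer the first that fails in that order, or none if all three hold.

azimuthal sum: 1 + 1 − 2 = 0  ✓
1 ≤ 4 ≤ 3 (triangle on l)  ✗
L = 1 + 2 + 4 = 7 (odd)

triangle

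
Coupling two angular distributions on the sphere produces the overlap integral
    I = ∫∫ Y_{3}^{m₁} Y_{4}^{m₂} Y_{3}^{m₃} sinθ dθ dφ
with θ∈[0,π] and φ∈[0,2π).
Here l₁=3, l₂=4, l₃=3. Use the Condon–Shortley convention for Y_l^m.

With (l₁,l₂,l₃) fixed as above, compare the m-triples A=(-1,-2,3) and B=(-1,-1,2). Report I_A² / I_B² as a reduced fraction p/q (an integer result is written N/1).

Shared (l₁,l₂,l₃)=(3,4,3): N and (l;000)² cancel in I_A²/I_B².
A: Δ = 4!·2!·4!/11! = 1/34650; Racah Σ t=2..2: t=2:+1/192 = 1/192; ⇒ 3j(3 4 3; -1 -2 3)² = 3/77, sgn +1
B: Δ = 4!·2!·4!/11! = 1/34650; Racah Σ t=2..3: t=2:+1/48 t=3:−1/144 = 1/72; ⇒ 3j(3 4 3; -1 -1 2)² = 16/693, sgn -1
I_A²/I_B² = (3/77)/(16/693) = 27/16

27/16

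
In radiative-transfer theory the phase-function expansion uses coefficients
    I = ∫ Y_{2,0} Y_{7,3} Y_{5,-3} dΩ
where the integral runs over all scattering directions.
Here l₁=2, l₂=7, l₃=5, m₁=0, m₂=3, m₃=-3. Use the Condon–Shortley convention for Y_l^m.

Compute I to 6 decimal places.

-0.186208

Checks pass: Σm=0; 14 even; l₃=5∈[5,9].
(2·2+1)(2·7+1)(2·5+1) = 825
Δ: 4! 0! 10! / 15! → 1/15015
sum: t=2:+1/57600 = 1/57600
3j²(2 7 5; 0 0 0) = Δ·Π!·Σ² = 21/715  (sign -1)
sum: t=2:+1/322560 = 1/322560
3j²(2 7 5; 0 3 -3) = Δ·Π!·Σ² = 18/1001  (sign +1)
combine: 4πI² = 825·21/715·18/1001 = 810/1859
take √, sign -1: I = -0.18620781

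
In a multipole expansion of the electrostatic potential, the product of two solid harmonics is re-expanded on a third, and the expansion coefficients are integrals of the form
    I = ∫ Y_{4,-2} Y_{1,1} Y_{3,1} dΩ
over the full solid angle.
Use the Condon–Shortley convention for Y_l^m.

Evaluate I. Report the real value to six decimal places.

Rules hold: Σm=0, L=8 even, 3≤3≤5.
N = 9·3·7 = 189
Δ = 2!·6!·0!/9! = 1/252
Racah Σ t=1..1: t=1:−1/36 = -1/36
⇒ 3j(4 1 3; 0 0 0)² = 4/63, sgn +1
Racah Σ t=2..2: t=2:+1/96 = 1/96
⇒ 3j(4 1 3; -2 1 1)² = 5/84, sgn +1
4πI² = N·(3j₀)²·(3jₘ)² = 5/7
I = +1·√(0.714286/4π) = 0.23841361

0.238414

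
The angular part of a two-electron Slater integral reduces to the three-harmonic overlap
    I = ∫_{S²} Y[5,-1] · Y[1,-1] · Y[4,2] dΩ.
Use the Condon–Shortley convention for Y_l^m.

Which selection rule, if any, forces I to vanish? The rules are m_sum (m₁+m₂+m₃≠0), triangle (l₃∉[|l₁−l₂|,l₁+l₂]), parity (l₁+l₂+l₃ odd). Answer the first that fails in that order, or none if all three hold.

none

m₁+m₂+m₃ = -1 − 1 + 2 = 0  ✓
triangle: |5−1|=4 ≤ l₃=4 ≤ 5+1=6  ✓
parity: l₁+l₂+l₃ = 10 is even  ✓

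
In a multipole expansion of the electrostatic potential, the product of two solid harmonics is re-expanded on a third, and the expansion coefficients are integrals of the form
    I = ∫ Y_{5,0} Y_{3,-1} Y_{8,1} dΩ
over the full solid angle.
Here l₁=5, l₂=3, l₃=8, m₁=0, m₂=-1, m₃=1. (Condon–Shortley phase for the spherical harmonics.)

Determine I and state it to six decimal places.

m-sum 0 ✓  L=16 even ✓  2≤8≤8 ✓
Π(2lᵢ+1) = 11×7×17 = 1309
triangle coeff Δ(5,3,8) = 1/136136
Σ_t [0,0]: t=0:+1/518400 = 1/518400
(3j)²=56/2431 [(5 3 8; 0 0 0)], sign=+1
Σ_t [0,0]: t=0:+1/691200 = 1/691200
(3j)²=189/9724 [(5 3 8; 0 -1 1)], sign=-1
⇒ 4πI² = 18522/31603
I = (-1)√(18522/31603/(4π)) = -0.21596076

-0.215961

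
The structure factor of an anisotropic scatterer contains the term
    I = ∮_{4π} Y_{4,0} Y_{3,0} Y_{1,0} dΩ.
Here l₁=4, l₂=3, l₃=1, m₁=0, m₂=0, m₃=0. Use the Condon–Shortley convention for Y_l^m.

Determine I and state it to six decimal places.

0.246233

Rules hold: Σm=0, L=8 even, 1≤1≤7.
N = 9·7·3 = 189
Δ = 6!·2!·0!/9! = 1/252
Racah Σ t=3..3: t=3:−1/36 = -1/36
⇒ 3j(4 3 1; 0 0 0)² = 4/63, sgn +1
(m-triple is (0,0,0) — same symbol as above.)
4πI² = N·(3j₀)²·(3jₘ)² = 16/21
I = +1·√(0.761905/4π) = 0.24623252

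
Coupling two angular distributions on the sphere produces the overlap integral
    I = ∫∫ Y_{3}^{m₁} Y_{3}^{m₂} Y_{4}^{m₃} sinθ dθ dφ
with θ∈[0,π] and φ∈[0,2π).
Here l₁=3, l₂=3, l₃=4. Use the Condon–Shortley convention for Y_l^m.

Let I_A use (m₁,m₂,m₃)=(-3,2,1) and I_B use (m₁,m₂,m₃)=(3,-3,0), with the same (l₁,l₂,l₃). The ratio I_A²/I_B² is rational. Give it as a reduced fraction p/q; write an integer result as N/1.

Shared (l₁,l₂,l₃)=(3,3,4): N and (l;000)² cancel in I_A²/I_B².
A: Δ = 2!·4!·4!/11! = 1/34650; Racah Σ t=2..2: t=2:+1/288 = 1/288; ⇒ 3j(3 3 4; -3 2 1)² = 5/231, sgn -1
B: Δ = 2!·4!·4!/11! = 1/34650; Racah Σ t=0..0: t=0:+1/1152 = 1/1152; ⇒ 3j(3 3 4; 3 -3 0)² = 1/154, sgn +1
I_A²/I_B² = (5/231)/(1/154) = 10/3

10/3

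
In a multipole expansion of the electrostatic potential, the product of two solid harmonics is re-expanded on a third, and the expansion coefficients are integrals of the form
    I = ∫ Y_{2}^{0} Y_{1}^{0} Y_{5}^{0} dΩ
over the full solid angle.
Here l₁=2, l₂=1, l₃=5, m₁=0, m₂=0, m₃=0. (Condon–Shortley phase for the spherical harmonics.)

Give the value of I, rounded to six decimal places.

triangle: need 1≤l₃≤3, have 5; I=0

0.000000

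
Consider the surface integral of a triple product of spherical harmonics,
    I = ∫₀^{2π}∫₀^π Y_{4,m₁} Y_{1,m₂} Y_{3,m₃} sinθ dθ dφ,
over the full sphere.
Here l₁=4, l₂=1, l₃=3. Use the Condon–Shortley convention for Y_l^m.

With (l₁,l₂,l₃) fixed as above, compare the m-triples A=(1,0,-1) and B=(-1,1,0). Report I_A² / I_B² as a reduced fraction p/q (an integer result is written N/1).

Shared (l₁,l₂,l₃)=(4,1,3): N and (l;000)² cancel in I_A²/I_B².
A: Δ = 2!·6!·0!/9! = 1/252; Racah Σ t=1..1: t=1:−1/48 = -1/48; ⇒ 3j(4 1 3; 1 0 -1)² = 5/84, sgn -1
B: Δ = 2!·6!·0!/9! = 1/252; Racah Σ t=2..2: t=2:+1/72 = 1/72; ⇒ 3j(4 1 3; -1 1 0)² = 5/126, sgn -1
I_A²/I_B² = (5/84)/(5/126) = 3/2

3/2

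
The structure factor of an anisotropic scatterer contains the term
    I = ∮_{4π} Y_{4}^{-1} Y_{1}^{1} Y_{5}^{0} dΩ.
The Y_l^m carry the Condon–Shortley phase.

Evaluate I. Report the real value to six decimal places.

m-sum 0 ✓  L=10 even ✓  3≤5≤5 ✓
Π(2lᵢ+1) = 9×3×11 = 297
triangle coeff Δ(4,1,5) = 1/495
Σ_t [0,0]: t=0:+1/576 = 1/576
(3j)²=5/99 [(4 1 5; 0 0 0)], sign=-1
Σ_t [0,0]: t=0:+1/1440 = 1/1440
(3j)²=2/99 [(4 1 5; -1 1 0)], sign=-1
⇒ 4πI² = 10/33
I = (+1)√(10/33/(4π)) = 0.15528807

0.155288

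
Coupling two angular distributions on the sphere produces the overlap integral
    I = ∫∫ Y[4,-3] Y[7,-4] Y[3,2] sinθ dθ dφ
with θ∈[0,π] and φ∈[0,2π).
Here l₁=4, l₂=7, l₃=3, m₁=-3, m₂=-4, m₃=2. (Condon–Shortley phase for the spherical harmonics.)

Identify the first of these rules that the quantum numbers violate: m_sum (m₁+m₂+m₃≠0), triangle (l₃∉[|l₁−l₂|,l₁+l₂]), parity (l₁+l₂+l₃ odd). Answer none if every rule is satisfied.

Σmᵢ = -5  ✗
l₃∈[|l₁−l₂|,l₁+l₂]=[3,11], have l₃=3
Σlᵢ = 14 ⇒ even

m_sum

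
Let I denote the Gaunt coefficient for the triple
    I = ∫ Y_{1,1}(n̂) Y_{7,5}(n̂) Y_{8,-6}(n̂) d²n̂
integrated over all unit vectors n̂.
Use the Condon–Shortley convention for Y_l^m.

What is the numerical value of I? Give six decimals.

0.291881

Checks pass: Σm=0; 16 even; l₃=8∈[6,8].
(2·1+1)(2·7+1)(2·8+1) = 765
Δ: 0! 2! 14! / 17! → 1/2040
sum: t=0:+1/25401600 = 1/25401600
3j²(1 7 8; 0 0 0) = Δ·Π!·Σ² = 8/255  (sign +1)
sum: t=0:+1/1916006400 = 1/1916006400
3j²(1 7 8; 1 5 -6) = Δ·Π!·Σ² = 91/2040  (sign +1)
combine: 4πI² = 765·8/255·91/2040 = 91/85
take √, sign +1: I = 0.29188132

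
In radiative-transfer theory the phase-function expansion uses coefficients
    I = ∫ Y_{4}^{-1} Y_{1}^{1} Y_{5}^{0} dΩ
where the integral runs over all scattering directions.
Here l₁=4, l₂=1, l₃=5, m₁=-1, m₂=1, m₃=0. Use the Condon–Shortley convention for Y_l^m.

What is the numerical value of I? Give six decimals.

0.155288

Rules hold: Σm=0, L=10 even, 3≤5≤5.
N = 9·3·11 = 297
Δ = 0!·8!·2!/11! = 1/495
Racah Σ t=0..0: t=0:+1/576 = 1/576
⇒ 3j(4 1 5; 0 0 0)² = 5/99, sgn -1
Racah Σ t=0..0: t=0:+1/1440 = 1/1440
⇒ 3j(4 1 5; -1 1 0)² = 2/99, sgn -1
4πI² = N·(3j₀)²·(3jₘ)² = 10/33
I = +1·√(0.30303/4π) = 0.15528807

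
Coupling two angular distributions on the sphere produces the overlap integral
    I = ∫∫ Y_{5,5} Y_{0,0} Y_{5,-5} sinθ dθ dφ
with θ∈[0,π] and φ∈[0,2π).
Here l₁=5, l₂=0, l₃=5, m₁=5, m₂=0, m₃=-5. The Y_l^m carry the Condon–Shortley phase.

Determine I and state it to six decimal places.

-0.282095

Rules hold: Σm=0, L=10 even, 5≤5≤5.
N = 11·1·11 = 121
Δ = 0!·10!·0!/11! = 1/11
Racah Σ t=0..0: t=0:+1/14400 = 1/14400
⇒ 3j(5 0 5; 0 0 0)² = 1/11, sgn -1
Racah Σ t=0..0: t=0:+1/3628800 = 1/3628800
⇒ 3j(5 0 5; 5 0 -5)² = 1/11, sgn +1
4πI² = N·(3j₀)²·(3jₘ)² = 1/1
I = -1·√(1/4π) = -0.28209479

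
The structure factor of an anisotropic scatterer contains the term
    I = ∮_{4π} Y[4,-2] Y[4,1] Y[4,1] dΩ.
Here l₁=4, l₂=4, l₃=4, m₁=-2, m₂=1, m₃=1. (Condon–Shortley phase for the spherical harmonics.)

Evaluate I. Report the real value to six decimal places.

Rules hold: Σm=0, L=12 even, 0≤4≤8.
N = 9·9·9 = 729
Δ = 4!·4!·4!/13! = 1/450450
Racah Σ t=0..4: t=0:+1/13824 t=1:−1/216 t=2:+1/64 t=3:−1/216 t=4:+1/13824 = 5/768
⇒ 3j(4 4 4; 0 0 0)² = 18/1001, sgn +1
Racah Σ t=2..4: t=2:+1/576 t=3:−1/144 t=4:+1/576 = -1/288
⇒ 3j(4 4 4; -2 1 1)² = 20/1001, sgn +1
4πI² = N·(3j₀)²·(3jₘ)² = 262440/1002001
I = +1·√(0.261916/4π) = 0.14436968

0.144370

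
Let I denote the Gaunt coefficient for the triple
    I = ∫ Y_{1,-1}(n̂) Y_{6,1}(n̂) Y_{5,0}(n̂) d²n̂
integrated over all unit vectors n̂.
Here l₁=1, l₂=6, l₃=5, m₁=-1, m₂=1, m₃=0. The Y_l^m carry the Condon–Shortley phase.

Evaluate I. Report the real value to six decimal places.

Rules hold: Σm=0, L=12 even, 5≤5≤7.
N = 3·13·11 = 429
Δ = 2!·0!·10!/13! = 1/858
Racah Σ t=1..1: t=1:−1/14400 = -1/14400
⇒ 3j(1 6 5; 0 0 0)² = 6/143, sgn +1
Racah Σ t=2..2: t=2:+1/28800 = 1/28800
⇒ 3j(1 6 5; -1 1 0)² = 7/286, sgn -1
4πI² = N·(3j₀)²·(3jₘ)² = 63/143
I = -1·√(0.440559/4π) = -0.18723944

-0.187239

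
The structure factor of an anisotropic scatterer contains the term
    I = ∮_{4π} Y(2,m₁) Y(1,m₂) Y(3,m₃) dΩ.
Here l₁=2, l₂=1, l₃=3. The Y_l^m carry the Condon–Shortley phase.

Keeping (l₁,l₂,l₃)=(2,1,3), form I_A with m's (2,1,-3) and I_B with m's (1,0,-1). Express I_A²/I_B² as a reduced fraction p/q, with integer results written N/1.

15/8

Same 2,1,3: normalisation and zero-m 3j drop out of the ratio.
A: Δ: 0! 4! 2! / 7! → 1/105; sum: t=0:+1/48 = 1/48; 3j²(2 1 3; 2 1 -3) = Δ·Π!·Σ² = 1/7  (sign +1)
B: Δ: 0! 4! 2! / 7! → 1/105; sum: t=0:+1/6 = 1/6; 3j²(2 1 3; 1 0 -1) = Δ·Π!·Σ² = 8/105  (sign +1)
I_A²/I_B² = (1/7)/(8/105) = 15/8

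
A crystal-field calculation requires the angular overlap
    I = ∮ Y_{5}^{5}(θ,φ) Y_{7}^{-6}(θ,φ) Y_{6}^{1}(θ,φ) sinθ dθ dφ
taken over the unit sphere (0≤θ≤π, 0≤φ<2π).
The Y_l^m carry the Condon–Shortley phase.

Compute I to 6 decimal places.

Checks pass: Σm=0; 18 even; l₃=6∈[2,12].
(2·5+1)(2·7+1)(2·6+1) = 2145
Δ: 6! 4! 8! / 19! → 1/174594420
sum: t=1:−1/4147200 t=2:+1/207360 t=3:−1/82944 t=4:+1/207360 t=5:−1/4147200 = -1/345600
3j²(5 7 6; 0 0 0) = Δ·Π!·Σ² = 420/46189  (sign -1)
sum: t=0:+1/87091200 = 1/87091200
3j²(5 7 6; 5 -6 1) = Δ·Π!·Σ² = 10/969  (sign -1)
combine: 4πI² = 2145·420/46189·10/969 = 21000/104329
take √, sign +1: I = 0.12656167

0.126562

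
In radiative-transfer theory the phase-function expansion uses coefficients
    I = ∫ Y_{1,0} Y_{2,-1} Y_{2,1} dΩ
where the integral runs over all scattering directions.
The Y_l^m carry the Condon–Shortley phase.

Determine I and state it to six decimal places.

L=5 odd ⇒ parity kills the (l;000) factor ⇒ I = 0

0.000000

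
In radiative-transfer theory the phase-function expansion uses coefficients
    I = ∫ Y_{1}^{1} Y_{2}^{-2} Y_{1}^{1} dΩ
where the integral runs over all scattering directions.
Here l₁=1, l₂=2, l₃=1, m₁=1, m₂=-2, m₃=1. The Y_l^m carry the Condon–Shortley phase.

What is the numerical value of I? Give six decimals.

0.309019

m-sum 0 ✓  L=4 even ✓  1≤1≤3 ✓
Π(2lᵢ+1) = 3×5×3 = 45
triangle coeff Δ(1,2,1) = 1/30
Σ_t [1,1]: t=1:−1/1 = -1/1
(3j)²=2/15 [(1 2 1; 0 0 0)], sign=+1
Σ_t [0,0]: t=0:+1/4 = 1/4
(3j)²=1/5 [(1 2 1; 1 -2 1)], sign=+1
⇒ 4πI² = 6/5
I = (+1)√(6/5/(4π)) = 0.30901936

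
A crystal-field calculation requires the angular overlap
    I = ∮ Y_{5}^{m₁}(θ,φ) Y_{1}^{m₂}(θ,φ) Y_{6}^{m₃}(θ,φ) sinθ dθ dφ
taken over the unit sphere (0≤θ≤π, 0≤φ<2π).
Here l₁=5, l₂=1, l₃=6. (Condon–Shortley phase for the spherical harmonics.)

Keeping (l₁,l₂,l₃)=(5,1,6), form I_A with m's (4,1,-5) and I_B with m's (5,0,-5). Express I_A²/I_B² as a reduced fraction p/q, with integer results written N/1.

5/1

l's match ⇒ only the (l;m) 3-j factors differ between A and B.
A: triangle coeff Δ(5,1,6) = 1/858; Σ_t [0,0]: t=0:+1/725760 = 1/725760; (3j)²=5/78 [(5 1 6; 4 1 -5)], sign=-1
B: triangle coeff Δ(5,1,6) = 1/858; Σ_t [0,0]: t=0:+1/3628800 = 1/3628800; (3j)²=1/78 [(5 1 6; 5 0 -5)], sign=-1
I_A²/I_B² = (5/78)/(1/78) = 5/1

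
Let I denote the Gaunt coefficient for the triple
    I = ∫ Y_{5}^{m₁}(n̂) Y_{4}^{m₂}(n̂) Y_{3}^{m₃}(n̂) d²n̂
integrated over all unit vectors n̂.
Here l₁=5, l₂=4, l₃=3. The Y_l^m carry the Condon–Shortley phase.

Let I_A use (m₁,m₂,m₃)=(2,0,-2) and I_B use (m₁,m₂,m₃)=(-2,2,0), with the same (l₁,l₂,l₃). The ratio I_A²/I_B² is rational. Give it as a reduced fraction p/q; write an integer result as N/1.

l's match ⇒ only the (l;m) 3-j factors differ between A and B.
A: triangle coeff Δ(5,4,3) = 1/180180; Σ_t [2,3]: t=2:+1/576 t=3:−1/864 = 1/1728; (3j)²=5/1287 [(5 4 3; 2 0 -2)], sign=-1
B: triangle coeff Δ(5,4,3) = 1/180180; Σ_t [4,6]: t=4:+1/576 t=5:−1/480 t=6:+1/8640 = -1/4320; (3j)²=1/2145 [(5 4 3; -2 2 0)], sign=+1
I_A²/I_B² = (5/1287)/(1/2145) = 25/3

25/3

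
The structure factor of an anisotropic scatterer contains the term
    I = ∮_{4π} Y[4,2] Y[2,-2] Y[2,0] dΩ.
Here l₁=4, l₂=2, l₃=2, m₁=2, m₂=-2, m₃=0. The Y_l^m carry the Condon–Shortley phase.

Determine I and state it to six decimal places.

0.156078

Rules hold: Σm=0, L=8 even, 2≤2≤6.
N = 9·5·5 = 225
Δ = 4!·4!·0!/9! = 1/630
Racah Σ t=2..2: t=2:+1/16 = 1/16
⇒ 3j(4 2 2; 0 0 0)² = 2/35, sgn +1
Racah Σ t=0..0: t=0:+1/96 = 1/96
⇒ 3j(4 2 2; 2 -2 0)² = 1/42, sgn +1
4πI² = N·(3j₀)²·(3jₘ)² = 15/49
I = +1·√(0.306122/4π) = 0.15607835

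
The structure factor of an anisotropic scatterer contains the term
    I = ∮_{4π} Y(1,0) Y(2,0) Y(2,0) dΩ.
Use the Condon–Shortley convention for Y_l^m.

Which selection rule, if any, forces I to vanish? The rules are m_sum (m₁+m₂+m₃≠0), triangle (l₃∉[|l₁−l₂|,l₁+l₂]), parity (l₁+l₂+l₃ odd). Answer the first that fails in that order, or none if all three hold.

m₁+m₂+m₃ = 0 + 0 + 0 = 0  ✓
triangle: |1−2|=1 ≤ l₃=2 ≤ 1+2=3  ✓
parity: l₁+l₂+l₃ = 5 is odd  ✗

parity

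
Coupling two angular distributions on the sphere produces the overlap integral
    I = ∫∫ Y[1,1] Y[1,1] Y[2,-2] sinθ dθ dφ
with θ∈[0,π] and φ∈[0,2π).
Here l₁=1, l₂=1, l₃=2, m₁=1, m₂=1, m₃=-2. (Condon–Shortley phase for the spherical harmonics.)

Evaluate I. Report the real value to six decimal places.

0.309019

Rules hold: Σm=0, L=4 even, 0≤2≤2.
N = 3·3·5 = 45
Δ = 0!·2!·2!/5! = 1/30
Racah Σ t=0..0: t=0:+1/1 = 1/1
⇒ 3j(1 1 2; 0 0 0)² = 2/15, sgn +1
Racah Σ t=0..0: t=0:+1/4 = 1/4
⇒ 3j(1 1 2; 1 1 -2)² = 1/5, sgn +1
4πI² = N·(3j₀)²·(3jₘ)² = 6/5
I = +1·√(1.2/4π) = 0.30901936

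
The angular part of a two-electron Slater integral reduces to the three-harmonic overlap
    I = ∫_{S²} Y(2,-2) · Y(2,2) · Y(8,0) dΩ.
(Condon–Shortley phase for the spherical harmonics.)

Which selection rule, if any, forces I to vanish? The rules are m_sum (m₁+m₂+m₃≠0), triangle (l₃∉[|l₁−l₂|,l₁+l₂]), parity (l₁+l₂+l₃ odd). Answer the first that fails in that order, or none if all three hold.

triangle

Σmᵢ = 0  ✓
l₃∈[|l₁−l₂|,l₁+l₂]=[0,4], have l₃=8  ✗
Σlᵢ = 12 ⇒ even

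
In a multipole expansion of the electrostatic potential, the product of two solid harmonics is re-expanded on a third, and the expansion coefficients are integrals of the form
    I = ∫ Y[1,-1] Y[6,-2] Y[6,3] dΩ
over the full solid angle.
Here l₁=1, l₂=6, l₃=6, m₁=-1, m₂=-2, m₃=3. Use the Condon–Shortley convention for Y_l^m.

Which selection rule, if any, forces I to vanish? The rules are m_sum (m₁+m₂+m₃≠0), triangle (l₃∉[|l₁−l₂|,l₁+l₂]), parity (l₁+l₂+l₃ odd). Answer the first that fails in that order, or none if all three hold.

parity

azimuthal sum: -1 − 2 + 3 = 0  ✓
5 ≤ 6 ≤ 7 (triangle on l)  ✓
L = 1 + 6 + 6 = 13 (odd)  ✗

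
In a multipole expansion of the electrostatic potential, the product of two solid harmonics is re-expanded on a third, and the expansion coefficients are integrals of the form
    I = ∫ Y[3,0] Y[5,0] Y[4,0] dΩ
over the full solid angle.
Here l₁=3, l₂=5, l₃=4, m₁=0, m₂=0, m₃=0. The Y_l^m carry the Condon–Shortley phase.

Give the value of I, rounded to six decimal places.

0.148374

m-sum 0 ✓  L=12 even ✓  2≤4≤8 ✓
Π(2lᵢ+1) = 7×11×9 = 693
triangle coeff Δ(3,5,4) = 1/180180
Σ_t [1,3]: t=1:−1/576 t=2:+1/144 t=3:−1/576 = 1/288
(3j)²=20/1001 [(3 5 4; 0 0 0)], sign=+1
(m-triple is (0,0,0) — same symbol as above.)
⇒ 4πI² = 3600/13013
I = (+1)√(3600/13013/(4π)) = 0.14837393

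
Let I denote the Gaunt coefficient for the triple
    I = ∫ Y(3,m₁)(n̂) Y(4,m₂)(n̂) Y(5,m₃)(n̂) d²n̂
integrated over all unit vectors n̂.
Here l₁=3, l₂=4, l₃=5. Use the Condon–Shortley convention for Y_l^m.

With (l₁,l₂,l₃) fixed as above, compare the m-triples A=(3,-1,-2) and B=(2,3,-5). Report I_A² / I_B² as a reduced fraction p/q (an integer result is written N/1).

5/7

l's match ⇒ only the (l;m) 3-j factors differ between A and B.
A: triangle coeff Δ(3,4,5) = 1/180180; Σ_t [0,0]: t=0:+1/1728 = 1/1728; (3j)²=25/858 [(3 4 5; 3 -1 -2)], sign=-1
B: triangle coeff Δ(3,4,5) = 1/180180; Σ_t [1,1]: t=1:−1/17280 = -1/17280; (3j)²=35/858 [(3 4 5; 2 3 -5)], sign=-1
I_A²/I_B² = (25/858)/(35/858) = 5/7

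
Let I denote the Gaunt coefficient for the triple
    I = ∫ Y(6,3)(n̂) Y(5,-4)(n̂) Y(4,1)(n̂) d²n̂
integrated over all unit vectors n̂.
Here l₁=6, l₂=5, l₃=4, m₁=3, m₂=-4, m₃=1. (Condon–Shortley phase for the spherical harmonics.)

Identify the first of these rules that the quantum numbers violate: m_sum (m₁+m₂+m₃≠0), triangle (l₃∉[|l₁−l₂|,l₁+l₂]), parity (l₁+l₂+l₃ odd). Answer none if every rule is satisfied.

Σmᵢ = 0  ✓
l₃∈[|l₁−l₂|,l₁+l₂]=[1,11], have l₃=4  ✓
Σlᵢ = 15 ⇒ odd  ✗

parity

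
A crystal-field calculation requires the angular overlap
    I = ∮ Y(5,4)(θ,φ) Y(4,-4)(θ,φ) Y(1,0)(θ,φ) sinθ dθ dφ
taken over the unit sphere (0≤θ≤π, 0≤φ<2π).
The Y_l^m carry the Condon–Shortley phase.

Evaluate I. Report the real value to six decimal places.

Checks pass: Σm=0; 10 even; l₃=1∈[1,9].
(2·5+1)(2·4+1)(2·1+1) = 297
Δ: 8! 2! 0! / 11! → 1/495
sum: t=4:+1/576 = 1/576
3j²(5 4 1; 0 0 0) = Δ·Π!·Σ² = 5/99  (sign -1)
sum: t=0:+1/40320 = 1/40320
3j²(5 4 1; 4 -4 0) = Δ·Π!·Σ² = 1/55  (sign -1)
combine: 4πI² = 297·5/99·1/55 = 3/11
take √, sign +1: I = 0.14731920

0.147319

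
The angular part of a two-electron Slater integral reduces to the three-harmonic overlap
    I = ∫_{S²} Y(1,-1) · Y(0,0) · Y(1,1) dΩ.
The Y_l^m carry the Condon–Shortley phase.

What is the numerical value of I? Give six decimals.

-0.282095

Checks pass: Σm=0; 2 even; l₃=1∈[1,1].
(2·1+1)(2·0+1)(2·1+1) = 9
Δ: 0! 2! 0! / 3! → 1/3
sum: t=0:+1/1 = 1/1
3j²(1 0 1; 0 0 0) = Δ·Π!·Σ² = 1/3  (sign -1)
sum: t=0:+1/2 = 1/2
3j²(1 0 1; -1 0 1) = Δ·Π!·Σ² = 1/3  (sign +1)
combine: 4πI² = 9·1/3·1/3 = 1/1
take √, sign -1: I = -0.28209479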